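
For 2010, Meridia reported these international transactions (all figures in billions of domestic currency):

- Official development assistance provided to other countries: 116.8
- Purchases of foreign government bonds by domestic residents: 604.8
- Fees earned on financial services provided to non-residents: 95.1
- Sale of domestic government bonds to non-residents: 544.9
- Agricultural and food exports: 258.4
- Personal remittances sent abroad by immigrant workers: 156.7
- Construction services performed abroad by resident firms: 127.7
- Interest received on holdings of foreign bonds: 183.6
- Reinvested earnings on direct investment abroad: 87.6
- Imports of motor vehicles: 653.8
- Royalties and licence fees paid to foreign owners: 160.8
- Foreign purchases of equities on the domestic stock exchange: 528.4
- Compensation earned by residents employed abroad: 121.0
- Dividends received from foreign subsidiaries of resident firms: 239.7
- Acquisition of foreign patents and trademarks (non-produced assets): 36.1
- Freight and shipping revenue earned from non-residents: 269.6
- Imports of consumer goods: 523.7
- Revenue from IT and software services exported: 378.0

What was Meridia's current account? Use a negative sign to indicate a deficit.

148.9

Goods: 258.4 - 523.7 - 653.8 = -919.1
Services: 127.7 + 95.1 + 378.0 - 160.8 + 269.6 = 709.6
Primary income: 87.6 + 121.0 + 239.7 + 183.6 = 631.9
Secondary income: -156.7 - 116.8 = -273.5
Current account = (-919.1) + 709.6 + 631.9 + (-273.5) = 148.9
(Excluded from the current account — financial account: purchases of foreign government bonds by domestic residents 604.8, sale of domestic government bonds to non-residents 544.9, foreign purchases of equities on the domestic stock exchange 528.4; capital account: acquisition of foreign patents and trademarks (non-produced assets) 36.1.)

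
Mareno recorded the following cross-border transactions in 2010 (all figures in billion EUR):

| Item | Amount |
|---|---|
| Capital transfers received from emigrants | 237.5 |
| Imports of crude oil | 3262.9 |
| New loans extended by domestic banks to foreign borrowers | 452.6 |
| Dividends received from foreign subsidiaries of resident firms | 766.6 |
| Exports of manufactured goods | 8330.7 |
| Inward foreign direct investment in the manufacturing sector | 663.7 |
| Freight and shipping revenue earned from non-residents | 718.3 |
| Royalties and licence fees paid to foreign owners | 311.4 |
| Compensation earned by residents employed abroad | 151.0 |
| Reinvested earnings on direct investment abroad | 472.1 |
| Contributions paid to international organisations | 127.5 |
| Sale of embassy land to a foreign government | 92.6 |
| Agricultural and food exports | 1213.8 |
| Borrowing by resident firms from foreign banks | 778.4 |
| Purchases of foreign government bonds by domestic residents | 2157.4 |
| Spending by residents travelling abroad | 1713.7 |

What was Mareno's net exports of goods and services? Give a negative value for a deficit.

4974.8

Goods: -3262.9 + 1213.8 + 8330.7 = 6281.6
Services: -1713.7 + 718.3 - 311.4 = -1306.8
Trade balance = 6281.6 + (-1306.8) = 4974.8
(Excluded from the trade balance — capital account: capital transfers received from emigrants 237.5, sale of embassy land to a foreign government 92.6; financial account: new loans extended by domestic banks to foreign borrowers 452.6, inward foreign direct investment in the manufacturing sector 663.7, borrowing by resident firms from foreign banks 778.4, purchases of foreign government bonds by domestic residents 2157.4; primary income: dividends received from foreign subsidiaries of resident firms 766.6, compensation earned by residents employed abroad 151.0, reinvested earnings on direct investment abroad 472.1; secondary income: contributions paid to international organisations 127.5.)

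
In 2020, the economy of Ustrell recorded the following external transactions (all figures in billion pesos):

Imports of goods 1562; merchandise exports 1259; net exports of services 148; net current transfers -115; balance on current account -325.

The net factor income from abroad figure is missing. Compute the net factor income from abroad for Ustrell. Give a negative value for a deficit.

Current account = goods balance + services balance + net primary income + net secondary income
Sum of the known components = -270
Net factor income from abroad = CA - (known components) = -325 - (-270) = -55

-55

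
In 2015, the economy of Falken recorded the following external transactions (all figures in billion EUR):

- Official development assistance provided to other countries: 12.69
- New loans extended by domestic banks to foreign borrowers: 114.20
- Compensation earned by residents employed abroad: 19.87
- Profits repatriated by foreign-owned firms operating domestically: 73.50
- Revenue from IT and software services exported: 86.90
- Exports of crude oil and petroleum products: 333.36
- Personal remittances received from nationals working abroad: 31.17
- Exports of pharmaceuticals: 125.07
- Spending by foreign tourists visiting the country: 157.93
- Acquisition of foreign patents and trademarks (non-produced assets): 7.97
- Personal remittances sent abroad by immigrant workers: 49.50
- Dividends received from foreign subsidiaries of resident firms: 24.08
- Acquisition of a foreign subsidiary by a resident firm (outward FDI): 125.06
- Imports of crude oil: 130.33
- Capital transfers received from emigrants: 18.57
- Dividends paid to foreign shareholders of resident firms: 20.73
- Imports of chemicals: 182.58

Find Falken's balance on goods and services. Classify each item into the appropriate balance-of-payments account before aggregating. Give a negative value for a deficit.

Goods: -182.58 + 125.07 + 333.36 - 130.33 = 145.52
Services: 157.93 + 86.90 = 244.83
Trade balance = 145.52 + 244.83 = 390.35
(Excluded from the trade balance — secondary income: official development assistance provided to other countries 12.69, personal remittances received from nationals working abroad 31.17, personal remittances sent abroad by immigrant workers 49.50; financial account: new loans extended by domestic banks to foreign borrowers 114.20, acquisition of a foreign subsidiary by a resident firm (outward FDI) 125.06; primary income: compensation earned by residents employed abroad 19.87, profits repatriated by foreign-owned firms operating domestically 73.50, dividends received from foreign subsidiaries of resident firms 24.08, dividends paid to foreign shareholders of resident firms 20.73; capital account: acquisition of foreign patents and trademarks (non-produced assets) 7.97, capital transfers received from emigrants 18.57.)

390.35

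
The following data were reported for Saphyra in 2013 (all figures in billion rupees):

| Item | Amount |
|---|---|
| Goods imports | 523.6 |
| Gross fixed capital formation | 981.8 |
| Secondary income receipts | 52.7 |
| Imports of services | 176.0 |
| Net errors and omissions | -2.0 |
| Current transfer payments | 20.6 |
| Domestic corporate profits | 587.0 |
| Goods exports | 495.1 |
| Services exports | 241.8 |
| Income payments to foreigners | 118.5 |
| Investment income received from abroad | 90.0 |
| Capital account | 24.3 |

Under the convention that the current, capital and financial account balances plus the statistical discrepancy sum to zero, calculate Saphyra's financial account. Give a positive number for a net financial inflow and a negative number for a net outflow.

-63.2

Goods balance = 495.1 - 523.6 = -28.5
Services balance = 241.8 - 176.0 = 65.8
Trade balance (goods + services) = -28.5 + 65.8 = 37.3
Net primary income = 90.0 - 118.5 = -28.5
Net secondary income = 52.7 - 20.6 = 32.1
Current account = 37.3 + (-28.5) + 32.1 = 40.9
Financial account = -(40.9 + 24.3 + (-2.0)) = -63.2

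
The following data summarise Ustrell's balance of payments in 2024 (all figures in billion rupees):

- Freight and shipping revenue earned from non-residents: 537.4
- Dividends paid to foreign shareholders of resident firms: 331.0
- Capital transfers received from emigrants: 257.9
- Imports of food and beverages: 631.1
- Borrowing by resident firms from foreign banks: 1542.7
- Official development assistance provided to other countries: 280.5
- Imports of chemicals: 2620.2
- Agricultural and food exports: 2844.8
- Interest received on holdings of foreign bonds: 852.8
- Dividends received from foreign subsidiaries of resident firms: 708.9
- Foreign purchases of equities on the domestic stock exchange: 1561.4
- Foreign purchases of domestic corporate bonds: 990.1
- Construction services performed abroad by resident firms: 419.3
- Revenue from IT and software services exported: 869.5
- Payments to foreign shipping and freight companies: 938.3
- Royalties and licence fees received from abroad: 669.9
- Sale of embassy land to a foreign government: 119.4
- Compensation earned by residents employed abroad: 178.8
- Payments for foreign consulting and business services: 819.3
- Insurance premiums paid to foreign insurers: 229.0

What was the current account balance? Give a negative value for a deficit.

1232.0

Goods: -2620.2 - 631.1 + 2844.8 = -406.5
Services: 669.9 - 819.3 + 419.3 - 229.0 + 537.4 + 869.5 - 938.3 = 509.5
Primary income: 852.8 + 708.9 + 178.8 - 331.0 = 1409.5
Secondary income: -280.5
Current account = (-406.5) + 509.5 + 1409.5 + (-280.5) = 1232.0
(Excluded from the current account — capital account: capital transfers received from emigrants 257.9, sale of embassy land to a foreign government 119.4; financial account: borrowing by resident firms from foreign banks 1542.7, foreign purchases of equities on the domestic stock exchange 1561.4, foreign purchases of domestic corporate bonds 990.1.)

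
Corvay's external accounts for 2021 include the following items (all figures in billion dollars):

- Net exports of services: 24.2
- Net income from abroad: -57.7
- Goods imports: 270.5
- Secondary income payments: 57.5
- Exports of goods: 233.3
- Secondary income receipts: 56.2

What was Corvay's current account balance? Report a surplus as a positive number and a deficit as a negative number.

-72.0

Goods balance = 233.3 - 270.5 = -37.2
Services balance = 24.2
Trade balance (goods + services) = -37.2 + 24.2 = -13.0
Net primary income = -57.7
Net secondary income = 56.2 - 57.5 = -1.3
Current account = -13.0 + (-57.7) + (-1.3) = -72.0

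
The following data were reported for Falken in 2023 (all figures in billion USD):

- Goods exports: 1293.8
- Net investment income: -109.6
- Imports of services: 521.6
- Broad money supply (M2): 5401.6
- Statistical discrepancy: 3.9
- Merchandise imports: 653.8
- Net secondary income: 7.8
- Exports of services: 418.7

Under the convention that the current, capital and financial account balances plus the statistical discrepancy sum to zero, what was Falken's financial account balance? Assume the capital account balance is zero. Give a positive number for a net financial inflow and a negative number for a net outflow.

-439.2

Goods balance = 1293.8 - 653.8 = 640.0
Services balance = 418.7 - 521.6 = -102.9
Trade balance (goods + services) = 640.0 + (-102.9) = 537.1
Net primary income = -109.6
Net secondary income = 7.8
Current account = 537.1 + (-109.6) + 7.8 = 435.3
Financial account = -(435.3 + 3.9) = -439.2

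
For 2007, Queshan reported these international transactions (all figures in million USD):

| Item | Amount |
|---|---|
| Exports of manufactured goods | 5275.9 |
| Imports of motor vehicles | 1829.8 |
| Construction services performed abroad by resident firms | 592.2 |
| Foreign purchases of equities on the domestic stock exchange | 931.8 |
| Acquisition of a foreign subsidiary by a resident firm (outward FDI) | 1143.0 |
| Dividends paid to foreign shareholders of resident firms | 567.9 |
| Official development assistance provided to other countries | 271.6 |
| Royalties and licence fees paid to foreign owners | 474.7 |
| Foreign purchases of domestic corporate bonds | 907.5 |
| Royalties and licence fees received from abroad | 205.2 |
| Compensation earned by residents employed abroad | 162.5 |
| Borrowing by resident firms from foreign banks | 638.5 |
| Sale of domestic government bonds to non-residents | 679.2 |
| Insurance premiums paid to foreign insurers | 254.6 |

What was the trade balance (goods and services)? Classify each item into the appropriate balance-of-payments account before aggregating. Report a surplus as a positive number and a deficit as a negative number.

Goods: -1829.8 + 5275.9 = 3446.1
Services: 205.2 + 592.2 - 254.6 - 474.7 = 68.1
Trade balance = 3446.1 + 68.1 = 3514.2
(Excluded from the trade balance — financial account: foreign purchases of equities on the domestic stock exchange 931.8, acquisition of a foreign subsidiary by a resident firm (outward FDI) 1143.0, foreign purchases of domestic corporate bonds 907.5, borrowing by resident firms from foreign banks 638.5, sale of domestic government bonds to non-residents 679.2; primary income: dividends paid to foreign shareholders of resident firms 567.9, compensation earned by residents employed abroad 162.5; secondary income: official development assistance provided to other countries 271.6.)

3514.2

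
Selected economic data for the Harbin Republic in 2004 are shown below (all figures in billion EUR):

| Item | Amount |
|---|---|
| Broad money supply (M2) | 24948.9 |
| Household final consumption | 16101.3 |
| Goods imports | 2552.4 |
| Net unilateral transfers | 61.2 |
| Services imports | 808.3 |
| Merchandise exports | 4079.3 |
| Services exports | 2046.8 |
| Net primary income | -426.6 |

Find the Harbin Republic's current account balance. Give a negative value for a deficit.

2400.0

Goods balance = 4079.3 - 2552.4 = 1526.9
Services balance = 2046.8 - 808.3 = 1238.5
Trade balance (goods + services) = 1526.9 + 1238.5 = 2765.4
Net primary income = -426.6
Net secondary income = 61.2
Current account = 2765.4 + (-426.6) + 61.2 = 2400.0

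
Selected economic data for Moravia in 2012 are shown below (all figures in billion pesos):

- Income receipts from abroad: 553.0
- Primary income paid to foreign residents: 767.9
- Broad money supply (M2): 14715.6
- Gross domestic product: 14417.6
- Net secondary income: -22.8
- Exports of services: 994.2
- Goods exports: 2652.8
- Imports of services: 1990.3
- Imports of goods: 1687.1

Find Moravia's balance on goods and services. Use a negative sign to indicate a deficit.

-30.4

Goods balance = 2652.8 - 1687.1 = 965.7
Services balance = 994.2 - 1990.3 = -996.1
Trade balance (goods + services) = 965.7 + (-996.1) = -30.4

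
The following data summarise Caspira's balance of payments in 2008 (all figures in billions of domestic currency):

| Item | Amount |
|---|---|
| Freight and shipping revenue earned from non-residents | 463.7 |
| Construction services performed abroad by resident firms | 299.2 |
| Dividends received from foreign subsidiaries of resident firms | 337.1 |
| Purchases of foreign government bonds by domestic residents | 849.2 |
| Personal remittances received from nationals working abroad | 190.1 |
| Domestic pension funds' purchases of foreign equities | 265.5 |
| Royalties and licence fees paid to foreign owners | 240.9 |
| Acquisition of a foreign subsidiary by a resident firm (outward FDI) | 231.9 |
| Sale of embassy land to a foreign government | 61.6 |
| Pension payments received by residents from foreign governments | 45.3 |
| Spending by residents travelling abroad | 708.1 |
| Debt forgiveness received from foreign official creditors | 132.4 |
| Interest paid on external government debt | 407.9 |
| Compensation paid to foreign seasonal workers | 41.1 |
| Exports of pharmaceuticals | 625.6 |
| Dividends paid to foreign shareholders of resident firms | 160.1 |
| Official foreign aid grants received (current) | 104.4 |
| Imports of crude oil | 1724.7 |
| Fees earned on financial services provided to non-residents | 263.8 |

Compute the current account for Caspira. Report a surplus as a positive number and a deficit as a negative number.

-953.6

Goods: 625.6 - 1724.7 = -1099.1
Services: 463.7 + 299.2 - 240.9 + 263.8 - 708.1 = 77.7
Primary income: -407.9 - 160.1 + 337.1 - 41.1 = -272.0
Secondary income: 190.1 + 45.3 + 104.4 = 339.8
Current account = (-1099.1) + 77.7 + (-272.0) + 339.8 = -953.6
(Excluded from the current account — financial account: purchases of foreign government bonds by domestic residents 849.2, domestic pension funds' purchases of foreign equities 265.5, acquisition of a foreign subsidiary by a resident firm (outward FDI) 231.9; capital account: sale of embassy land to a foreign government 61.6, debt forgiveness received from foreign official creditors 132.4.)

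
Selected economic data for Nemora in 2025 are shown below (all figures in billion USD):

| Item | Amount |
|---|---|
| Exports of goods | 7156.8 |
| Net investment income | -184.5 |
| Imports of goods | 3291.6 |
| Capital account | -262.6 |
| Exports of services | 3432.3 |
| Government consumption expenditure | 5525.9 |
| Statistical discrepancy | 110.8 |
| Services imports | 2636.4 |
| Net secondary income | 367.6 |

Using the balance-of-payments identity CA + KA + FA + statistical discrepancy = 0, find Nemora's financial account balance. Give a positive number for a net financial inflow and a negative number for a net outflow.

Goods balance = 7156.8 - 3291.6 = 3865.2
Services balance = 3432.3 - 2636.4 = 795.9
Trade balance (goods + services) = 3865.2 + 795.9 = 4661.1
Net primary income = -184.5
Net secondary income = 367.6
Current account = 4661.1 + (-184.5) + 367.6 = 4844.2
Financial account = -(4844.2 + (-262.6) + 110.8) = -4692.4

-4692.4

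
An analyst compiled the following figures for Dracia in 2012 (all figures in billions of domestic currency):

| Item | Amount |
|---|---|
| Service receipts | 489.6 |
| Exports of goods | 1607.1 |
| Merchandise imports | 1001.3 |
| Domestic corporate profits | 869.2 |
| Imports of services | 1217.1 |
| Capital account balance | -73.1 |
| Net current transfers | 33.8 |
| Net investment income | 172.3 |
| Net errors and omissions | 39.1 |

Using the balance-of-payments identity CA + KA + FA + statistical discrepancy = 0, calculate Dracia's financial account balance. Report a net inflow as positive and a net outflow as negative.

Goods balance = 1607.1 - 1001.3 = 605.8
Services balance = 489.6 - 1217.1 = -727.5
Trade balance (goods + services) = 605.8 + (-727.5) = -121.7
Net primary income = 172.3
Net secondary income = 33.8
Current account = -121.7 + 172.3 + 33.8 = 84.4
Financial account = -(84.4 + (-73.1) + 39.1) = -50.4

-50.4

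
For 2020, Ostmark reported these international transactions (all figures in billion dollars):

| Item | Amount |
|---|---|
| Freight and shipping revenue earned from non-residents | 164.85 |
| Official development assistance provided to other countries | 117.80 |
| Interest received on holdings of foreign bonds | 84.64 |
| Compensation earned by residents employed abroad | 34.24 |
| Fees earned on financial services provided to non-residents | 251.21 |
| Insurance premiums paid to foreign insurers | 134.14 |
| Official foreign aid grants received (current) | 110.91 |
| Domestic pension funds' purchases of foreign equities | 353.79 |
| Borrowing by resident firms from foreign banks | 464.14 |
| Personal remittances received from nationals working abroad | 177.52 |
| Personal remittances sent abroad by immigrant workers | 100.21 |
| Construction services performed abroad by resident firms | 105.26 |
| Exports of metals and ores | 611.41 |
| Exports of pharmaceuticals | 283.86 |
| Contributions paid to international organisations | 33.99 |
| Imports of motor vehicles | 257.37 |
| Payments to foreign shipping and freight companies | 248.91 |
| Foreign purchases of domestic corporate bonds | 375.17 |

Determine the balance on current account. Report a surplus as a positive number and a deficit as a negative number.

Goods: 283.86 + 611.41 - 257.37 = 637.90
Services: 105.26 + 251.21 - 134.14 - 248.91 + 164.85 = 138.27
Primary income: 34.24 + 84.64 = 118.88
Secondary income: -117.80 - 100.21 + 177.52 - 33.99 + 110.91 = 36.43
Current account = 637.90 + 138.27 + 118.88 + 36.43 = 931.48
(Excluded from the current account — financial account: domestic pension funds' purchases of foreign equities 353.79, borrowing by resident firms from foreign banks 464.14, foreign purchases of domestic corporate bonds 375.17.)

931.48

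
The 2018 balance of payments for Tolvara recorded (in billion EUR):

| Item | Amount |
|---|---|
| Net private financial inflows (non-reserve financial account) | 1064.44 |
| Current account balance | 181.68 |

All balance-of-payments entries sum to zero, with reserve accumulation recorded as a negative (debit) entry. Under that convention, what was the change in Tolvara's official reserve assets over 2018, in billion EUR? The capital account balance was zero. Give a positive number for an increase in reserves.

Official reserve transactions balance = -(181.68 + 1064.44) = -1246.12
An accumulation of reserves is recorded as a debit (negative entry), so the change in the stock of reserves is the negative of that balance.
Change in official reserves = -(-1246.12) = 1246.12

1246.12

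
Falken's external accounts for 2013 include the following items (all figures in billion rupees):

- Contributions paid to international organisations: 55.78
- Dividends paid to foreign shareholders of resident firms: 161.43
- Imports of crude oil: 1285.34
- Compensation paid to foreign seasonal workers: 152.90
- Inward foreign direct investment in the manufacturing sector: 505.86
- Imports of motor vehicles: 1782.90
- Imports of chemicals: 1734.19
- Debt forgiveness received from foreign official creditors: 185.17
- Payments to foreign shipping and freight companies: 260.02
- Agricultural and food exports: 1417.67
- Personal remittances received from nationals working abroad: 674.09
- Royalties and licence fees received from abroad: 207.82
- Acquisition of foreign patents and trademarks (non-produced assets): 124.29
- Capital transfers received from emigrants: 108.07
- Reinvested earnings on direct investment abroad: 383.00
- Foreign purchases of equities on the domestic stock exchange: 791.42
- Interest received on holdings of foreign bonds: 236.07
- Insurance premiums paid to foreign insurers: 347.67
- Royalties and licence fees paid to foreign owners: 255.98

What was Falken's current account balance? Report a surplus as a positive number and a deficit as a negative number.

Goods: -1782.90 - 1285.34 - 1734.19 + 1417.67 = -3384.76
Services: -260.02 + 207.82 - 347.67 - 255.98 = -655.85
Primary income: 383.00 + 236.07 - 161.43 - 152.90 = 304.74
Secondary income: 674.09 - 55.78 = 618.31
Current account = (-3384.76) + (-655.85) + 304.74 + 618.31 = -3117.56
(Excluded from the current account — financial account: inward foreign direct investment in the manufacturing sector 505.86, foreign purchases of equities on the domestic stock exchange 791.42; capital account: debt forgiveness received from foreign official creditors 185.17, acquisition of foreign patents and trademarks (non-produced assets) 124.29, capital transfers received from emigrants 108.07.)

-3117.56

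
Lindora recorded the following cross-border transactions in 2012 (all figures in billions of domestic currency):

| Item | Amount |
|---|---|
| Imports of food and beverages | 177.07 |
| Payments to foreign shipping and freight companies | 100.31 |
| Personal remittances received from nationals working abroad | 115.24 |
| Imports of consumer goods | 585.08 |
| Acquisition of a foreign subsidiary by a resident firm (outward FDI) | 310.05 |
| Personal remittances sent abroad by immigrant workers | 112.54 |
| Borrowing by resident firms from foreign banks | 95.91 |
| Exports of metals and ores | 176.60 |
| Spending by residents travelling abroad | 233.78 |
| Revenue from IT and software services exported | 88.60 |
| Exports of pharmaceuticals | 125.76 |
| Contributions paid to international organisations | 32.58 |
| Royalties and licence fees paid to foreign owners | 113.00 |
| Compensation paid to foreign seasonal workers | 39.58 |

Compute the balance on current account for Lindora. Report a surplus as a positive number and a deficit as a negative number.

-887.74

Goods: 176.60 - 585.08 + 125.76 - 177.07 = -459.79
Services: 88.60 - 113.00 - 100.31 - 233.78 = -358.49
Primary income: -39.58
Secondary income: -32.58 - 112.54 + 115.24 = -29.88
Current account = (-459.79) + (-358.49) + (-39.58) + (-29.88) = -887.74
(Excluded from the current account — financial account: acquisition of a foreign subsidiary by a resident firm (outward FDI) 310.05, borrowing by resident firms from foreign banks 95.91.)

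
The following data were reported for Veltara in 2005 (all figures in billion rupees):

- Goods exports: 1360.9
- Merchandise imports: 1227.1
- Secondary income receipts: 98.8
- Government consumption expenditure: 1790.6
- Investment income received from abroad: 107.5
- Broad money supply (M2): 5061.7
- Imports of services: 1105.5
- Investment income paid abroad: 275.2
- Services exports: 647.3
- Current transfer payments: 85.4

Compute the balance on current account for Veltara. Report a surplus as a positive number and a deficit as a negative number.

Goods balance = 1360.9 - 1227.1 = 133.8
Services balance = 647.3 - 1105.5 = -458.2
Trade balance (goods + services) = 133.8 + (-458.2) = -324.4
Net primary income = 107.5 - 275.2 = -167.7
Net secondary income = 98.8 - 85.4 = 13.4
Current account = -324.4 + (-167.7) + 13.4 = -478.7

-478.7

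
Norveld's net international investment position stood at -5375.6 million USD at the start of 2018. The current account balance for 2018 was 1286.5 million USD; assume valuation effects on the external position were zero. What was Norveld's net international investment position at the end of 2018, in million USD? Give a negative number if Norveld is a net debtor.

With no valuation effects, change in NIIP = current account = 1286.5
End-of-year NIIP = -5375.6 + 1286.5 = -4089.1

-4089.1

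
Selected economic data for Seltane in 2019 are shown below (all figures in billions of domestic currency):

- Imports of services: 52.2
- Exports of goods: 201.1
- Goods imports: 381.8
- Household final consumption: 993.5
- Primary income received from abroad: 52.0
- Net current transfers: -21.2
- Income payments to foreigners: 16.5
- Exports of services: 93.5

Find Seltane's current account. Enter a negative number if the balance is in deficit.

Goods balance = 201.1 - 381.8 = -180.7
Services balance = 93.5 - 52.2 = 41.3
Trade balance (goods + services) = -180.7 + 41.3 = -139.4
Net primary income = 52.0 - 16.5 = 35.5
Net secondary income = -21.2
Current account = -139.4 + 35.5 + (-21.2) = -125.1

-125.1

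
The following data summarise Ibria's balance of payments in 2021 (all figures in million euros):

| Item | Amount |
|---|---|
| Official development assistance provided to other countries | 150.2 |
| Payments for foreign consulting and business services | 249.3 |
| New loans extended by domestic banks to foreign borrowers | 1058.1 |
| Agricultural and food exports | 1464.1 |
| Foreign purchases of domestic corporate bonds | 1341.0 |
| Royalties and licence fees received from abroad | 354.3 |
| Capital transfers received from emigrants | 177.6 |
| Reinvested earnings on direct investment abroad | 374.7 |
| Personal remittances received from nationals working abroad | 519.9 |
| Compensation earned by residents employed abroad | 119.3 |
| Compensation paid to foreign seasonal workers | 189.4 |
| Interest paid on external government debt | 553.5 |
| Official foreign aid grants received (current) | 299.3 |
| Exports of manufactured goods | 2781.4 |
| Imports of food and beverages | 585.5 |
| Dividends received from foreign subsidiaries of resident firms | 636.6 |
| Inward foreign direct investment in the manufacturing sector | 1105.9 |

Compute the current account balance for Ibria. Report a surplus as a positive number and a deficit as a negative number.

4821.7

Goods: -585.5 + 2781.4 + 1464.1 = 3660.0
Services: 354.3 - 249.3 = 105.0
Primary income: -189.4 + 636.6 + 119.3 + 374.7 - 553.5 = 387.7
Secondary income: -150.2 + 519.9 + 299.3 = 669.0
Current account = 3660.0 + 105.0 + 387.7 + 669.0 = 4821.7
(Excluded from the current account — financial account: new loans extended by domestic banks to foreign borrowers 1058.1, foreign purchases of domestic corporate bonds 1341.0, inward foreign direct investment in the manufacturing sector 1105.9; capital account: capital transfers received from emigrants 177.6.)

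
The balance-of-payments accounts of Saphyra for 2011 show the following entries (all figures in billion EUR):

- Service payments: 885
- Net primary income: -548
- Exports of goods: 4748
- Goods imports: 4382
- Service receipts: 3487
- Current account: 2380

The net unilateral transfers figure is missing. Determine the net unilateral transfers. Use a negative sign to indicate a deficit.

Current account = goods balance + services balance + net primary income + net secondary income
Sum of the known components = 2420
Net unilateral transfers = CA - (known components) = 2380 - 2420 = -40

-40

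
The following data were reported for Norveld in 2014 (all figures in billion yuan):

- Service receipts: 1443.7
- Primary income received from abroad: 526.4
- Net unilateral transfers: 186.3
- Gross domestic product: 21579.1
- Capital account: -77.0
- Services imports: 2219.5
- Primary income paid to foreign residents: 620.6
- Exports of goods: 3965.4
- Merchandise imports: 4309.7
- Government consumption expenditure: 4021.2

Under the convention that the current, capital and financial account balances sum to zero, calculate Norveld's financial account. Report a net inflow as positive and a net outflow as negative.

1105.0

Goods balance = 3965.4 - 4309.7 = -344.3
Services balance = 1443.7 - 2219.5 = -775.8
Trade balance (goods + services) = -344.3 + (-775.8) = -1120.1
Net primary income = 526.4 - 620.6 = -94.2
Net secondary income = 186.3
Current account = -1120.1 + (-94.2) + 186.3 = -1028.0
Financial account = -(-1028.0 + (-77.0)) = 1105.0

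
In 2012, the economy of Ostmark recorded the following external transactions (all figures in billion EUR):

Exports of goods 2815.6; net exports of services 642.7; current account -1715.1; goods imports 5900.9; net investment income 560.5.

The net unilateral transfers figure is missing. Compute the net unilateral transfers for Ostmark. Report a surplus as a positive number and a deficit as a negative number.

Current account = goods balance + services balance + net primary income + net secondary income
Sum of the known components = -1882.1
Net unilateral transfers = CA - (known components) = -1715.1 - (-1882.1) = 167.0

167.0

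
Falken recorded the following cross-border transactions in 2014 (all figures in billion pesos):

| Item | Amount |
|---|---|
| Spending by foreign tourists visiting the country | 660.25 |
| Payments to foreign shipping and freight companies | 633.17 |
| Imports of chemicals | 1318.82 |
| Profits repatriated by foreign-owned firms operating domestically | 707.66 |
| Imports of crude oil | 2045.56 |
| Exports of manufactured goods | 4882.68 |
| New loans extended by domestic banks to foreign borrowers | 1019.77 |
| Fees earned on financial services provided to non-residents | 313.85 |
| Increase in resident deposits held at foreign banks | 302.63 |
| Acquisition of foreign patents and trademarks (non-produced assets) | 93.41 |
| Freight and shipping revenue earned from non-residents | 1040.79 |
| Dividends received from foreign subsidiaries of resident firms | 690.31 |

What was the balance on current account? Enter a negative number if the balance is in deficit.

Goods: -2045.56 - 1318.82 + 4882.68 = 1518.30
Services: 660.25 + 313.85 - 633.17 + 1040.79 = 1381.72
Primary income: 690.31 - 707.66 = -17.35
Current account = 1518.30 + 1381.72 + (-17.35) = 2882.67
(Excluded from the current account — financial account: new loans extended by domestic banks to foreign borrowers 1019.77, increase in resident deposits held at foreign banks 302.63; capital account: acquisition of foreign patents and trademarks (non-produced assets) 93.41.)

2882.67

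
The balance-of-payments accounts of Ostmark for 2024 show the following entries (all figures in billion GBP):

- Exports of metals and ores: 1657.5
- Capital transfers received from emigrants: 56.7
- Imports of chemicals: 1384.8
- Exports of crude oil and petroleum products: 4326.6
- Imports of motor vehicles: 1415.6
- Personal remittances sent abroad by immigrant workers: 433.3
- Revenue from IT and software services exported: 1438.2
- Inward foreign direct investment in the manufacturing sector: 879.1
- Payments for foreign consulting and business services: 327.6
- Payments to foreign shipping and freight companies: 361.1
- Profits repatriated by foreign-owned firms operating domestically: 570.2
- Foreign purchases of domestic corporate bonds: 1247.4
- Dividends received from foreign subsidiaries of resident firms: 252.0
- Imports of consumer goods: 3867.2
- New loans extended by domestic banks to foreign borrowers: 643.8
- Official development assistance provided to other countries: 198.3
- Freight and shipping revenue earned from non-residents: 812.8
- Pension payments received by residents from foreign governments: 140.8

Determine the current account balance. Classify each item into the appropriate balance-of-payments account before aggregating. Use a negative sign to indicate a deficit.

Goods: 4326.6 - 1415.6 - 3867.2 - 1384.8 + 1657.5 = -683.5
Services: 1438.2 + 812.8 - 361.1 - 327.6 = 1562.3
Primary income: 252.0 - 570.2 = -318.2
Secondary income: -433.3 - 198.3 + 140.8 = -490.8
Current account = (-683.5) + 1562.3 + (-318.2) + (-490.8) = 69.8
(Excluded from the current account — capital account: capital transfers received from emigrants 56.7; financial account: inward foreign direct investment in the manufacturing sector 879.1, foreign purchases of domestic corporate bonds 1247.4, new loans extended by domestic banks to foreign borrowers 643.8.)

69.8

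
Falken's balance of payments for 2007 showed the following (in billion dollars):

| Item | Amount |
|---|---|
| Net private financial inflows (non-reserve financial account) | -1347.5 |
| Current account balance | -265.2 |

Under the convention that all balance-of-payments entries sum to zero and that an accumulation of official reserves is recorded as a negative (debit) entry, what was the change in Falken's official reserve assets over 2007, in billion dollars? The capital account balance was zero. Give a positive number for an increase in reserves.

Official reserve transactions balance = -((-265.2) + (-1347.5)) = 1612.7
An accumulation of reserves is recorded as a debit (negative entry), so the change in the stock of reserves is the negative of that balance.
Change in official reserves = -(1612.7) = -1612.7

-1612.7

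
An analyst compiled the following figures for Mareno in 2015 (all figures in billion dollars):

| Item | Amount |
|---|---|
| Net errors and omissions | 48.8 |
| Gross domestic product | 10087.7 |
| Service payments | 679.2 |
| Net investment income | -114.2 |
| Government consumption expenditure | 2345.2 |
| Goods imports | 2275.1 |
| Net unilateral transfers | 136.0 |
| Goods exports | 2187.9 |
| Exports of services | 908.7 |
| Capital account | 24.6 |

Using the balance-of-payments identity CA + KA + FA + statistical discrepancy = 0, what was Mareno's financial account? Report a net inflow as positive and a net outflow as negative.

-237.5

Goods balance = 2187.9 - 2275.1 = -87.2
Services balance = 908.7 - 679.2 = 229.5
Trade balance (goods + services) = -87.2 + 229.5 = 142.3
Net primary income = -114.2
Net secondary income = 136.0
Current account = 142.3 + (-114.2) + 136.0 = 164.1
Financial account = -(164.1 + 24.6 + 48.8) = -237.5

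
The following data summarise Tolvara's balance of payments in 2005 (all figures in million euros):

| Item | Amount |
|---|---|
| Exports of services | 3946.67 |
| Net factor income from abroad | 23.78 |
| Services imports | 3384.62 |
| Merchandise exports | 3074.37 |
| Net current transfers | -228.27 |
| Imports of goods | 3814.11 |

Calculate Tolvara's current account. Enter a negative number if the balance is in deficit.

Goods balance = 3074.37 - 3814.11 = -739.74
Services balance = 3946.67 - 3384.62 = 562.05
Trade balance (goods + services) = -739.74 + 562.05 = -177.69
Net primary income = 23.78
Net secondary income = -228.27
Current account = -177.69 + 23.78 + (-228.27) = -382.18

-382.18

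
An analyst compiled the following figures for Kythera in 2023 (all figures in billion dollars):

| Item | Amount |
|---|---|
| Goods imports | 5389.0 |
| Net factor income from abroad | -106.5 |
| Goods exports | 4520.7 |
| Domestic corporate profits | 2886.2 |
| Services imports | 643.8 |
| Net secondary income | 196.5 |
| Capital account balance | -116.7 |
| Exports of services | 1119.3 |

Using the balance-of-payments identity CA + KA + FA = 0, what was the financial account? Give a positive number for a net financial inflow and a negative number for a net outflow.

419.5

Goods balance = 4520.7 - 5389.0 = -868.3
Services balance = 1119.3 - 643.8 = 475.5
Trade balance (goods + services) = -868.3 + 475.5 = -392.8
Net primary income = -106.5
Net secondary income = 196.5
Current account = -392.8 + (-106.5) + 196.5 = -302.8
Financial account = -(-302.8 + (-116.7)) = 419.5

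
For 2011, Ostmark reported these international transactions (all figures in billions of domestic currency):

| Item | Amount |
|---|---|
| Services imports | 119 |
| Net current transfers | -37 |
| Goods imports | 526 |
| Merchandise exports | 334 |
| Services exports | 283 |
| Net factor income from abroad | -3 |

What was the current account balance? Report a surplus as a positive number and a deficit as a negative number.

Goods balance = 334 - 526 = -192
Services balance = 283 - 119 = 164
Trade balance (goods + services) = -192 + 164 = -28
Net primary income = -3
Net secondary income = -37
Current account = -28 + (-3) + (-37) = -68

-68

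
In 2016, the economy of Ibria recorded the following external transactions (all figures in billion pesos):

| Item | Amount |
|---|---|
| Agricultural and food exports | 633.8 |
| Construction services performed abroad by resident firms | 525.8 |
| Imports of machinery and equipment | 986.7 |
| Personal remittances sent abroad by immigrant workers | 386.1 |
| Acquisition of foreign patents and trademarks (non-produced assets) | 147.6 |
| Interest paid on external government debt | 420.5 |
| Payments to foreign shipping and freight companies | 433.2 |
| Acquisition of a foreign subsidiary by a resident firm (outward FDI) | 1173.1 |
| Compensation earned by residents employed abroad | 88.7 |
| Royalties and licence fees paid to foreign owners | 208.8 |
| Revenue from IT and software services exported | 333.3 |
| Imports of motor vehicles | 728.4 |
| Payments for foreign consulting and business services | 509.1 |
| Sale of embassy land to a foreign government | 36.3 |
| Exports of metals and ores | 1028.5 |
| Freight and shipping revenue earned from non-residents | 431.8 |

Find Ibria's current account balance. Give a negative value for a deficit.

Goods: -728.4 - 986.7 + 633.8 + 1028.5 = -52.8
Services: 525.8 - 208.8 - 509.1 + 333.3 - 433.2 + 431.8 = 139.8
Primary income: 88.7 - 420.5 = -331.8
Secondary income: -386.1
Current account = (-52.8) + 139.8 + (-331.8) + (-386.1) = -630.9
(Excluded from the current account — capital account: acquisition of foreign patents and trademarks (non-produced assets) 147.6, sale of embassy land to a foreign government 36.3; financial account: acquisition of a foreign subsidiary by a resident firm (outward FDI) 1173.1.)

-630.9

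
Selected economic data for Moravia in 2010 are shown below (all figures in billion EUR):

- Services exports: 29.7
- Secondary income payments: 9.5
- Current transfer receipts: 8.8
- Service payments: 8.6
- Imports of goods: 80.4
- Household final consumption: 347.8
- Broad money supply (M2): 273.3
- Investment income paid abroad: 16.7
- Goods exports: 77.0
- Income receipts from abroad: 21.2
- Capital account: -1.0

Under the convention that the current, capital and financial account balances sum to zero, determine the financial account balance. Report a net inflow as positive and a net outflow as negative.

Goods balance = 77.0 - 80.4 = -3.4
Services balance = 29.7 - 8.6 = 21.1
Trade balance (goods + services) = -3.4 + 21.1 = 17.7
Net primary income = 21.2 - 16.7 = 4.5
Net secondary income = 8.8 - 9.5 = -0.7
Current account = 17.7 + 4.5 + (-0.7) = 21.5
Financial account = -(21.5 + (-1.0)) = -20.5

-20.5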